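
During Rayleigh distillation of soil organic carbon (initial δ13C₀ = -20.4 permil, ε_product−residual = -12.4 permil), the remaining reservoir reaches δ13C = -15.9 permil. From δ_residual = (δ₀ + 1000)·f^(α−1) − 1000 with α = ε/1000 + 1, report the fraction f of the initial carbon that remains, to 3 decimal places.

0.691

α − 1 = ε/1000 = -0.0124
(δ_res + 1000)/(δ₀ + 1000) = (-15.9 + 1000)/(-20.4 + 1000) = 984.1/979.6 = 1.004594
f = 1.004594^(1/-0.0124) = exp(ln(1.004594)/-0.0124) = exp(0.00458/-0.0124)
f = exp(-0.3696) = 0.6910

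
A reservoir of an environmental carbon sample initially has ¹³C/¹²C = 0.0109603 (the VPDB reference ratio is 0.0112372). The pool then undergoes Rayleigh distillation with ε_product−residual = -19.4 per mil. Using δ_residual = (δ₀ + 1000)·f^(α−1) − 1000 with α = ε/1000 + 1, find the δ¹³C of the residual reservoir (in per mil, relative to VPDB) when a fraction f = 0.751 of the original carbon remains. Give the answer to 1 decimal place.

δ₀ = (0.0109603/0.0112372 − 1)×1000 = (0.975359 − 1)×1000 = -24.641 per mil
α − 1 = ε/1000 = -0.0194
f^(α−1) = 0.751^(-0.0194) = 1.005571
δ_res = (-24.641 + 1000) × 1.005571 − 1000 = 980.792 − 1000 = -19.21 per mil

-19.2 per mil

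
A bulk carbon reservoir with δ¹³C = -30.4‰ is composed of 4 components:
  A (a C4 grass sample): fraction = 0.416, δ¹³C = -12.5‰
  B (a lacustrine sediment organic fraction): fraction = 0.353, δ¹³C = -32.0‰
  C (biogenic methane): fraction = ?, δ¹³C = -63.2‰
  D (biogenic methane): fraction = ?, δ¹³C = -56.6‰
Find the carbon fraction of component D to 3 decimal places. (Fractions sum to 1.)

0.105

Let f_D and f_C be the unknown fractions; fractions sum to 1 so f_D + f_C = 0.231.
Mass balance: Σ fᵢ·δᵢ = δ_bulk ⇒ f_D·(-56.6) + f_C·(-63.2) = -30.4 − (-16.496) = -13.904
Substitute f_C = 0.231 − f_D:
f_D·(-56.6 − -63.2) = -13.904 − 0.231×(-63.2) = 0.695
f_D = 0.695 / 6.6 = 0.1053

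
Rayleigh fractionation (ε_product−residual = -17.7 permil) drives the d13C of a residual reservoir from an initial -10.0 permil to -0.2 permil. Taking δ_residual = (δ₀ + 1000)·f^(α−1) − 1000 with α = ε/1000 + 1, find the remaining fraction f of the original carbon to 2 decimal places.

0.57

α − 1 = ε/1000 = -0.0177
(δ_res + 1000)/(δ₀ + 1000) = (-0.2 + 1000)/(-10.0 + 1000) = 999.8/990.0 = 1.009899
f = 1.009899^(1/-0.0177) = exp(ln(1.009899)/-0.0177) = exp(0.00985/-0.0177)
f = exp(-0.5565) = 0.5732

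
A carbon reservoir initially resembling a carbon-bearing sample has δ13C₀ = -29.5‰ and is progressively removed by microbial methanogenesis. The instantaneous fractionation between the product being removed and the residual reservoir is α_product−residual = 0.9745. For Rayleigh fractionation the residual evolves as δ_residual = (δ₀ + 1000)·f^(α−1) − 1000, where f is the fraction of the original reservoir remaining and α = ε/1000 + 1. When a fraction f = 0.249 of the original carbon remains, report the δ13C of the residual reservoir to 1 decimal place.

5.5‰

Rayleigh residual: δ_res = (δ₀ + 1000)·f^(α−1) − 1000
α − 1 = -0.02550
f^(α−1) = 0.249^(-0.02550) = 1.036089
δ_res = (-29.5 + 1000) × 1.036089 − 1000 = 1005.524 − 1000 = 5.52‰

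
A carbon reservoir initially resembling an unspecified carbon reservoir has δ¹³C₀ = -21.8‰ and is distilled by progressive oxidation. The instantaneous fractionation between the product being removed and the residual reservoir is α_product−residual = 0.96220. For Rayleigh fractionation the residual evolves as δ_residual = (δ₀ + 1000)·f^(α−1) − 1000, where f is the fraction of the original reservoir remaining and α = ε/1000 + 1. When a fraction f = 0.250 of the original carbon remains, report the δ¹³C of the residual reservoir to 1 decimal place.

30.8‰

Rayleigh residual: δ_res = (δ₀ + 1000)·f^(α−1) − 1000
α − 1 = -0.03780
f^(α−1) = 0.250^(-0.03780) = 1.053799
δ_res = (-21.8 + 1000) × 1.053799 − 1000 = 1030.826 − 1000 = 30.83‰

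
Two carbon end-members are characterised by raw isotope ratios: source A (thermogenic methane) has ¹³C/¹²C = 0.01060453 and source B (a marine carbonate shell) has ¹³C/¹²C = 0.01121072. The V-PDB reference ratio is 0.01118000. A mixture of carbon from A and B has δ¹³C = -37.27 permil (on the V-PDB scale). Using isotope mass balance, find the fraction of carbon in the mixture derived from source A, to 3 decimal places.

0.738

δ_A = (0.01060453/0.01118000 − 1)×1000 = (0.948527 − 1)×1000 = -51.473 permil
δ_B = (0.01121072/0.01118000 − 1)×1000 = (1.002748 − 1)×1000 = 2.748 permil
f_A = (δ_mix − δ_B)/(δ_A − δ_B) = (-37.27 − (2.748))/(-51.473 − (2.748))
f_A = -40.018 / -54.221 = 0.7381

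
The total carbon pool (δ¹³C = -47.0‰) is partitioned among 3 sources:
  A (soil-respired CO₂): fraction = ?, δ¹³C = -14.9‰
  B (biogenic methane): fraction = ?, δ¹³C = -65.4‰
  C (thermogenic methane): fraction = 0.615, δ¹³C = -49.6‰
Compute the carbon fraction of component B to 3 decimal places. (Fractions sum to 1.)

Let f_B and f_A be the unknown fractions; fractions sum to 1 so f_B + f_A = 0.385.
Mass balance: Σ fᵢ·δᵢ = δ_bulk ⇒ f_B·(-65.4) + f_A·(-14.9) = -47.0 − (-30.504) = -16.496
Substitute f_A = 0.385 − f_B:
f_B·(-65.4 − -14.9) = -16.496 − 0.385×(-14.9) = -10.759
f_B = -10.759 / -50.5 = 0.2131

0.213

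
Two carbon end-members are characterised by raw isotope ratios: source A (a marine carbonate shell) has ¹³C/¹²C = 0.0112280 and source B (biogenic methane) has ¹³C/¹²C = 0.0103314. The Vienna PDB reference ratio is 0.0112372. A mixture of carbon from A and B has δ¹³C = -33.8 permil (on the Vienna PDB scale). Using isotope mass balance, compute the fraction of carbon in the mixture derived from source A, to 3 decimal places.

0.587

δ_A = (0.0112280/0.0112372 − 1)×1000 = (0.999181 − 1)×1000 = -0.819 permil
δ_B = (0.0103314/0.0112372 − 1)×1000 = (0.919393 − 1)×1000 = -80.607 permil
f_A = (δ_mix − δ_B)/(δ_A − δ_B) = (-33.8 − (-80.607))/(-0.819 − (-80.607))
f_A = 46.807 / 79.789 = 0.5866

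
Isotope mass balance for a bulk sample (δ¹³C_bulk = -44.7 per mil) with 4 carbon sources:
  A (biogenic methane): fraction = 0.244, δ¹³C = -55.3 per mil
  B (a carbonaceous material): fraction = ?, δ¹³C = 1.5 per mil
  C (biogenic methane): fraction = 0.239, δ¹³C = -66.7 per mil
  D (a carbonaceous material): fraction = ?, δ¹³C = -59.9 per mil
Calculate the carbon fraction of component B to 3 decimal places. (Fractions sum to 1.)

0.256

Let f_B and f_D be the unknown fractions; fractions sum to 1 so f_B + f_D = 0.517.
Mass balance: Σ fᵢ·δᵢ = δ_bulk ⇒ f_B·(1.5) + f_D·(-59.9) = -44.7 − (-29.434) = -15.266
Substitute f_D = 0.517 − f_B:
f_B·(1.5 − -59.9) = -15.266 − 0.517×(-59.9) = 15.703
f_B = 15.703 / 61.4 = 0.2557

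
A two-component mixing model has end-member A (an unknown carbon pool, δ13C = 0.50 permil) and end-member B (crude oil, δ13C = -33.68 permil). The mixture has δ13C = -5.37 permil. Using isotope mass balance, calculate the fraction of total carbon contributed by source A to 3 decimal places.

0.828

δ_mix = f_A·δ_A + (1 − f_A)·δ_B  ⇒  f_A = (δ_mix − δ_B)/(δ_A − δ_B)
f_A = (-5.37 − (-33.68)) / (0.50 − (-33.68))
f_A = 28.31 / 34.18 = 0.8283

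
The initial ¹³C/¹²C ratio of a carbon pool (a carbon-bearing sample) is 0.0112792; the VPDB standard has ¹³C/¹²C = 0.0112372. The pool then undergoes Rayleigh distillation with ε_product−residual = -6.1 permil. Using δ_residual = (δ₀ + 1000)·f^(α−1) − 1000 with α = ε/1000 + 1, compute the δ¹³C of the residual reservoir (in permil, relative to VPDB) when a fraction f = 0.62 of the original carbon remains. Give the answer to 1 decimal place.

δ₀ = (0.0112792/0.0112372 − 1)×1000 = (1.003738 − 1)×1000 = 3.738 permil
α − 1 = ε/1000 = -0.0061
f^(α−1) = 0.62^(-0.0061) = 1.002920
δ_res = (3.738 + 1000) × 1.002920 − 1000 = 1006.669 − 1000 = 6.67 permil

6.7 permil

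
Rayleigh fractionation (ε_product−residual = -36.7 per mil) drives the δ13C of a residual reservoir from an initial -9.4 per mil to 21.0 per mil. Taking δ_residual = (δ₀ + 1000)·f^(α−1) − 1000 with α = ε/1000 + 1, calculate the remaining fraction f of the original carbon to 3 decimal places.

α − 1 = ε/1000 = -0.0367
(δ_res + 1000)/(δ₀ + 1000) = (21.0 + 1000)/(-9.4 + 1000) = 1021.0/990.6 = 1.030688
f = 1.030688^(1/-0.0367) = exp(ln(1.030688)/-0.0367) = exp(0.03023/-0.0367)
f = exp(-0.8236) = 0.4388

0.439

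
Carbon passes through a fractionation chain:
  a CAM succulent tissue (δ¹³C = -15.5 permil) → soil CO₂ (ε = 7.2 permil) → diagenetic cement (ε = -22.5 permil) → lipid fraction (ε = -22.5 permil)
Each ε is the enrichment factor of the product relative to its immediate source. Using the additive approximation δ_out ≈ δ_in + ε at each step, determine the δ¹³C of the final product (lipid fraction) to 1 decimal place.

-53.3 permil

step 1: δ ≈ -15.5 + (7.2) = -8.3 permil
step 2: δ ≈ -8.3 + (-22.5) = -30.8 permil
step 3: δ ≈ -30.8 + (-22.5) = -53.3 permil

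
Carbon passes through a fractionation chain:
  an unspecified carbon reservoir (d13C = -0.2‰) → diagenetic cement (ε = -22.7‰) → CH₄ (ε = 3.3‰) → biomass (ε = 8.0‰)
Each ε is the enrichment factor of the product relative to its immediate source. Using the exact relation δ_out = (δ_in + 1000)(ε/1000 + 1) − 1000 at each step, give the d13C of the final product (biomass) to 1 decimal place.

-11.8‰

step 1: δ = (-0.20 + 1000)·(-22.7/1000 + 1) − 1000 = -22.90‰
step 2: δ = (-22.90 + 1000)·(3.3/1000 + 1) − 1000 = -19.67‰
step 3: δ = (-19.67 + 1000)·(8.0/1000 + 1) − 1000 = -11.83‰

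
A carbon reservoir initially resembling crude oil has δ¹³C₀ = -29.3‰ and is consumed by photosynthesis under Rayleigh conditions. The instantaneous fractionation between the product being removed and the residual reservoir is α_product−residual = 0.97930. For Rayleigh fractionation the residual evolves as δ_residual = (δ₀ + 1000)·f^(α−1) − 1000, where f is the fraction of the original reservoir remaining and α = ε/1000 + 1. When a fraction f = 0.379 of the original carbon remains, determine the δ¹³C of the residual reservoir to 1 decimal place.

Rayleigh residual: δ_res = (δ₀ + 1000)·f^(α−1) − 1000
α − 1 = -0.02070
f^(α−1) = 0.379^(-0.02070) = 1.020287
δ_res = (-29.3 + 1000) × 1.020287 − 1000 = 990.392 − 1000 = -9.61‰

-9.6‰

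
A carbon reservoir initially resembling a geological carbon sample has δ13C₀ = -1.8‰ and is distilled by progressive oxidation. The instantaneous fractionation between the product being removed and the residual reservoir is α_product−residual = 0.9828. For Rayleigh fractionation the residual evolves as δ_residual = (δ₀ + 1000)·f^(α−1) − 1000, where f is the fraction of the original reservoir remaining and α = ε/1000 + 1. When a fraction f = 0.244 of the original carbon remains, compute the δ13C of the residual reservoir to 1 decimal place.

22.7‰

Rayleigh residual: δ_res = (δ₀ + 1000)·f^(α−1) − 1000
α − 1 = -0.01720
f^(α−1) = 0.244^(-0.01720) = 1.024559
δ_res = (-1.8 + 1000) × 1.024559 − 1000 = 1022.715 − 1000 = 22.71‰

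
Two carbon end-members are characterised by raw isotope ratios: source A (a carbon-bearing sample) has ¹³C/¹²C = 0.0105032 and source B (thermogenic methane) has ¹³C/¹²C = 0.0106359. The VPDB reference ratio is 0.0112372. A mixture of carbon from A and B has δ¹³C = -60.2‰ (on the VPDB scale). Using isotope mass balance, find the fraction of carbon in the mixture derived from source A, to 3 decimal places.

0.567

δ_A = (0.0105032/0.0112372 − 1)×1000 = (0.934681 − 1)×1000 = -65.319‰
δ_B = (0.0106359/0.0112372 − 1)×1000 = (0.946490 − 1)×1000 = -53.510‰
f_A = (δ_mix − δ_B)/(δ_A − δ_B) = (-60.2 − (-53.510))/(-65.319 − (-53.510))
f_A = -6.690 / -11.809 = 0.5665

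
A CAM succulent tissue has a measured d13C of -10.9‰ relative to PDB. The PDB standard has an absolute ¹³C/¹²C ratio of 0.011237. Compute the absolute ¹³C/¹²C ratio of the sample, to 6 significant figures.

0.0111145

R_sample = R_standard × (d13C/1000 + 1)
R_sample = 0.011237 × (-10.9/1000 + 1) = 0.011237 × 0.989100
R_sample = 0.0111145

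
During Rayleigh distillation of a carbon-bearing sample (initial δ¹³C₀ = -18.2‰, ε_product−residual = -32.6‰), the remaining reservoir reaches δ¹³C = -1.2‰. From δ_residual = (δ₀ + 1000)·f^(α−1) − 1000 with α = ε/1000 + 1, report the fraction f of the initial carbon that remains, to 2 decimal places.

0.59

α − 1 = ε/1000 = -0.0326
(δ_res + 1000)/(δ₀ + 1000) = (-1.2 + 1000)/(-18.2 + 1000) = 998.8/981.8 = 1.017315
f = 1.017315^(1/-0.0326) = exp(ln(1.017315)/-0.0326) = exp(0.01717/-0.0326)
f = exp(-0.5266) = 0.5906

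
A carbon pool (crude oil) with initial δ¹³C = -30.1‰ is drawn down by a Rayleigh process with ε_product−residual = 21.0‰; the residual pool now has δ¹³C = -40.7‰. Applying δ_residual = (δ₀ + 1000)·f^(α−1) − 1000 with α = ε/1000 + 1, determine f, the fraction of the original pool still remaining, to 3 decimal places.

α − 1 = ε/1000 = 0.0210
(δ_res + 1000)/(δ₀ + 1000) = (-40.7 + 1000)/(-30.1 + 1000) = 959.3/969.9 = 0.989071
f = 0.989071^(1/0.0210) = exp(ln(0.989071)/0.0210) = exp(-0.01099/0.0210)
f = exp(-0.5233) = 0.5926

0.593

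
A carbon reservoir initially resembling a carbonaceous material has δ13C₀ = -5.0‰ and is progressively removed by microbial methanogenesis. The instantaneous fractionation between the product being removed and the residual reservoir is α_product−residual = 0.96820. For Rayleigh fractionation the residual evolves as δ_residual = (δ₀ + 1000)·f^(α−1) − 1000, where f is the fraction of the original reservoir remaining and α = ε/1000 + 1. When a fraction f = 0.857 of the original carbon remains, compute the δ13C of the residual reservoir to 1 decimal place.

-0.1‰

Rayleigh residual: δ_res = (δ₀ + 1000)·f^(α−1) − 1000
α − 1 = -0.03180
f^(α−1) = 0.857^(-0.03180) = 1.004919
δ_res = (-5.0 + 1000) × 1.004919 − 1000 = 999.895 − 1000 = -0.11‰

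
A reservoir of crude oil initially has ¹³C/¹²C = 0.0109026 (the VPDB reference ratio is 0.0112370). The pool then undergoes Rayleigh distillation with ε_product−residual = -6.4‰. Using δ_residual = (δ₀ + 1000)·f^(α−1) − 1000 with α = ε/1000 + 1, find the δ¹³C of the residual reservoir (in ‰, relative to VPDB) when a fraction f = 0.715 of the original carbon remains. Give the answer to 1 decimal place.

δ₀ = (0.0109026/0.0112370 − 1)×1000 = (0.970241 − 1)×1000 = -29.759‰
α − 1 = ε/1000 = -0.0064
f^(α−1) = 0.715^(-0.0064) = 1.002149
δ_res = (-29.759 + 1000) × 1.002149 − 1000 = 972.327 − 1000 = -27.67‰

-27.7‰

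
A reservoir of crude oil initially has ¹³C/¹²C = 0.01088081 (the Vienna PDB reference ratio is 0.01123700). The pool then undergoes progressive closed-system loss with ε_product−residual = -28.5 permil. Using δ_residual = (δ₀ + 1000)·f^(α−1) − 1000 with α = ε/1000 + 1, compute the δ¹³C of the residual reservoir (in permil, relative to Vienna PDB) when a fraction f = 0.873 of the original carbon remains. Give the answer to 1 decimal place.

δ₀ = (0.01088081/0.01123700 − 1)×1000 = (0.968302 − 1)×1000 = -31.698 permil
α − 1 = ε/1000 = -0.0285
f^(α−1) = 0.873^(-0.0285) = 1.003878
δ_res = (-31.698 + 1000) × 1.003878 − 1000 = 972.057 − 1000 = -27.94 permil

-27.9 permil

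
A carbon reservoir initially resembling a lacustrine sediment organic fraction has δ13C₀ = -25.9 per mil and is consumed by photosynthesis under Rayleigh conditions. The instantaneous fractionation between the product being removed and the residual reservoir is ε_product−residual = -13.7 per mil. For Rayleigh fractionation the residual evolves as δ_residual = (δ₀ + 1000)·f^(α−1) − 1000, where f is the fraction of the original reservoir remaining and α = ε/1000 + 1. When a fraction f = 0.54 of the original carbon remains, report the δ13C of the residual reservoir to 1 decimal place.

-17.6 per mil

Rayleigh residual: δ_res = (δ₀ + 1000)·f^(α−1) − 1000
α = ε/1000 + 1 = 0.98630, so α − 1 = -0.01370
f^(α−1) = 0.54^(-0.01370) = 1.008477
δ_res = (-25.9 + 1000) × 1.008477 − 1000 = 982.358 − 1000 = -17.64 per mil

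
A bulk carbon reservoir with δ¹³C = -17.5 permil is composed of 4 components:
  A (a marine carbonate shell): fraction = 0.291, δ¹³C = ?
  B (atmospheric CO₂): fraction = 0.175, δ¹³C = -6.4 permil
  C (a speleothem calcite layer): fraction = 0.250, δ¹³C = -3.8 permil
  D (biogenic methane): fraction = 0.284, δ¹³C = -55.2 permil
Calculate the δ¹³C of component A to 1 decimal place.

Isotope mass balance: δ_bulk = Σ fᵢ·δᵢ.
-17.5 = 0.291×δ_A + 0.175×(-6.4) + 0.250×(-3.8) + 0.284×(-55.2)
0.291·δ_A = -17.5 − (-17.747) = 0.247
δ_A = 0.247 / 0.291 = 0.85 permil

0.8 permil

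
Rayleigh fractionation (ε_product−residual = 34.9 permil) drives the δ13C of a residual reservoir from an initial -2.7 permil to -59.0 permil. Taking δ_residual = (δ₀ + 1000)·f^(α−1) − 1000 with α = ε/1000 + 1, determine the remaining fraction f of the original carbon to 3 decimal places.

α − 1 = ε/1000 = 0.0349
(δ_res + 1000)/(δ₀ + 1000) = (-59.0 + 1000)/(-2.7 + 1000) = 941.0/997.3 = 0.943548
f = 0.943548^(1/0.0349) = exp(ln(0.943548)/0.0349) = exp(-0.05811/0.0349)
f = exp(-1.6650) = 0.1892

0.189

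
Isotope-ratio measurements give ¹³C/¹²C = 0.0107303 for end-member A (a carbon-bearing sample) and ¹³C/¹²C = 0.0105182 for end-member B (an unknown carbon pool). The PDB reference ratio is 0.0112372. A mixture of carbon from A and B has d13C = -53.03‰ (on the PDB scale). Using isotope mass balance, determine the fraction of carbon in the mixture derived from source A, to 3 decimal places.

0.580

δ_A = (0.0107303/0.0112372 − 1)×1000 = (0.954891 − 1)×1000 = -45.109‰
δ_B = (0.0105182/0.0112372 − 1)×1000 = (0.936016 − 1)×1000 = -63.984‰
f_A = (δ_mix − δ_B)/(δ_A − δ_B) = (-53.03 − (-63.984))/(-45.109 − (-63.984))
f_A = 10.954 / 18.875 = 0.5803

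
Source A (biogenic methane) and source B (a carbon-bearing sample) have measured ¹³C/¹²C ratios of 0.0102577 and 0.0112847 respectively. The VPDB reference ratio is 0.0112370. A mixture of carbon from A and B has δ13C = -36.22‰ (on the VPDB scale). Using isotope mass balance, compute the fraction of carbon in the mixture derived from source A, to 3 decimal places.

0.443

δ_A = (0.0102577/0.0112370 − 1)×1000 = (0.912850 − 1)×1000 = -87.150‰
δ_B = (0.0112847/0.0112370 − 1)×1000 = (1.004245 − 1)×1000 = 4.245‰
f_A = (δ_mix − δ_B)/(δ_A − δ_B) = (-36.22 − (4.245))/(-87.150 − (4.245))
f_A = -40.465 / -91.395 = 0.4427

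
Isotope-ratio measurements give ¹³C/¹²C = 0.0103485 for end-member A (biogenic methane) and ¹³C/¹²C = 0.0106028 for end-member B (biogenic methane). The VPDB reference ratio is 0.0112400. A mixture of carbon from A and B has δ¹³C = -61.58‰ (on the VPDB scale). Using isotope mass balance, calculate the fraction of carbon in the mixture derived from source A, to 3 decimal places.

δ_A = (0.0103485/0.0112400 − 1)×1000 = (0.920685 − 1)×1000 = -79.315‰
δ_B = (0.0106028/0.0112400 − 1)×1000 = (0.943310 − 1)×1000 = -56.690‰
f_A = (δ_mix − δ_B)/(δ_A − δ_B) = (-61.58 − (-56.690))/(-79.315 − (-56.690))
f_A = -4.890 / -22.625 = 0.2161

0.216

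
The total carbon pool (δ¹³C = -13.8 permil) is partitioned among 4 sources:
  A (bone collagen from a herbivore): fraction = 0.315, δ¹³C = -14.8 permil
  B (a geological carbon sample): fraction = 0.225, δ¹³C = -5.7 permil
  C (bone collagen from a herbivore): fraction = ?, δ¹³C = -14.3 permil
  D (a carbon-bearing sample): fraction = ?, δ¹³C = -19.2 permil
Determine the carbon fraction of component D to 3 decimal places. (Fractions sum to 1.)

Let f_D and f_C be the unknown fractions; fractions sum to 1 so f_D + f_C = 0.460.
Mass balance: Σ fᵢ·δᵢ = δ_bulk ⇒ f_D·(-19.2) + f_C·(-14.3) = -13.8 − (-5.944) = -7.856
Substitute f_C = 0.460 − f_D:
f_D·(-19.2 − -14.3) = -7.856 − 0.460×(-14.3) = -1.278
f_D = -1.278 / -4.9 = 0.2607

0.261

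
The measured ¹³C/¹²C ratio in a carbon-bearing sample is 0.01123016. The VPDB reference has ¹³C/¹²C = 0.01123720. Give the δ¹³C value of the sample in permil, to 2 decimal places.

δ¹³C = (R_sample / R_standard − 1) × 1000
R_sample / R_standard = 0.01123016 / 0.01123720 = 0.999374
δ¹³C = (0.999374 − 1) × 1000 = -0.626 permil

-0.63 permil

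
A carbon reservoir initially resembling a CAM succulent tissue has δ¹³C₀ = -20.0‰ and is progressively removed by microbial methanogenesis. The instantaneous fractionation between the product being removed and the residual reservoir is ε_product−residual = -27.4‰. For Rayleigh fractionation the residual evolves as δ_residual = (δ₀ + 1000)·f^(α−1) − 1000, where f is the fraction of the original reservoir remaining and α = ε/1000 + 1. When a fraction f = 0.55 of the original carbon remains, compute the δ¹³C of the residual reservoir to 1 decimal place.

Rayleigh residual: δ_res = (δ₀ + 1000)·f^(α−1) − 1000
α = ε/1000 + 1 = 0.97260, so α − 1 = -0.02740
f^(α−1) = 0.55^(-0.02740) = 1.016516
δ_res = (-20.0 + 1000) × 1.016516 − 1000 = 996.185 − 1000 = -3.81‰

-3.8‰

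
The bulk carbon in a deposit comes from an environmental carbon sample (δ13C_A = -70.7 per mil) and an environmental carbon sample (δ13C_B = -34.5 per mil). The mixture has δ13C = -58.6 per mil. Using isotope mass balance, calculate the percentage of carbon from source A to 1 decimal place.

δ_mix = f_A·δ_A + (1 − f_A)·δ_B  ⇒  f_A = (δ_mix − δ_B)/(δ_A − δ_B)
f_A = (-58.6 − (-34.5)) / (-70.7 − (-34.5))
f_A = -24.1 / -36.2 = 0.6657

66.6%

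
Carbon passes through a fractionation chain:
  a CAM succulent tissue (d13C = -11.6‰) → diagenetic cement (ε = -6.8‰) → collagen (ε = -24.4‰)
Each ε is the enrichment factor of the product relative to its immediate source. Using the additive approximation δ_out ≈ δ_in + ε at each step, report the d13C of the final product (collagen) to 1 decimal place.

step 1: δ ≈ -11.6 + (-6.8) = -18.4‰
step 2: δ ≈ -18.4 + (-24.4) = -42.8‰

-42.8‰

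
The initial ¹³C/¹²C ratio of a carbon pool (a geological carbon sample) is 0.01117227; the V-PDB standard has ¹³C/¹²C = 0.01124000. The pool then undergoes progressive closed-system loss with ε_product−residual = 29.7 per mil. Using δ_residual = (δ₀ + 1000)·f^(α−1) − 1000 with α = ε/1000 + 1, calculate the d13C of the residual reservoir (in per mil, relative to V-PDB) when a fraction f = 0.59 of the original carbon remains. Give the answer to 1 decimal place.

δ₀ = (0.01117227/0.01124000 − 1)×1000 = (0.993974 − 1)×1000 = -6.026 per mil
α − 1 = ε/1000 = 0.0297
f^(α−1) = 0.59^(0.0297) = 0.984451
δ_res = (-6.026 + 1000) × 0.984451 − 1000 = 978.519 − 1000 = -21.48 per mil

-21.5 per mil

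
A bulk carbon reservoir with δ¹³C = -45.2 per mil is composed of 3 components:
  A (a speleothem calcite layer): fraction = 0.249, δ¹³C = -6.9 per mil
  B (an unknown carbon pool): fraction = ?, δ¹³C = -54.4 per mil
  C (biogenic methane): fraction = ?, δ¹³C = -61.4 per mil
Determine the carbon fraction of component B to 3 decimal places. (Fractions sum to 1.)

0.376

Let f_B and f_C be the unknown fractions; fractions sum to 1 so f_B + f_C = 0.751.
Mass balance: Σ fᵢ·δᵢ = δ_bulk ⇒ f_B·(-54.4) + f_C·(-61.4) = -45.2 − (-1.718) = -43.482
Substitute f_C = 0.751 − f_B:
f_B·(-54.4 − -61.4) = -43.482 − 0.751×(-61.4) = 2.629
f_B = 2.629 / 7.0 = 0.3756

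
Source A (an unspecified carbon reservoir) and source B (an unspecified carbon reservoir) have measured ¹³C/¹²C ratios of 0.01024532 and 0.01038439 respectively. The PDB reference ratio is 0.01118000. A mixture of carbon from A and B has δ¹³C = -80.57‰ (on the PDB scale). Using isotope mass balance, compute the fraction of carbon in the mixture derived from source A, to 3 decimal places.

δ_A = (0.01024532/0.01118000 − 1)×1000 = (0.916397 − 1)×1000 = -83.603‰
δ_B = (0.01038439/0.01118000 − 1)×1000 = (0.928836 − 1)×1000 = -71.164‰
f_A = (δ_mix − δ_B)/(δ_A − δ_B) = (-80.57 − (-71.164))/(-83.603 − (-71.164))
f_A = -9.406 / -12.439 = 0.7562

0.756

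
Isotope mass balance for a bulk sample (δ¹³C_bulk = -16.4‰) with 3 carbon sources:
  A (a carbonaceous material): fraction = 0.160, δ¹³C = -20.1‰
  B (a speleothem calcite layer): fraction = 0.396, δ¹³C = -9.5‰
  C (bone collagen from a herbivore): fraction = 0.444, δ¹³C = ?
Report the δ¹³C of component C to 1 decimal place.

Isotope mass balance: δ_bulk = Σ fᵢ·δᵢ.
-16.4 = 0.160×(-20.1) + 0.396×(-9.5) + 0.444×δ_C
0.444·δ_C = -16.4 − (-6.978) = -9.422
δ_C = -9.422 / 0.444 = -21.22‰

-21.2‰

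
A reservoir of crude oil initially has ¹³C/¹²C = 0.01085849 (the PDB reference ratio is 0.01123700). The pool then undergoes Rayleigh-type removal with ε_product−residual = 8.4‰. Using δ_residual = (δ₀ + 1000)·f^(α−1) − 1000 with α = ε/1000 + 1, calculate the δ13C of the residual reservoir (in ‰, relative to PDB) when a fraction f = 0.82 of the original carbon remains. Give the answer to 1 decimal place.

δ₀ = (0.01085849/0.01123700 − 1)×1000 = (0.966316 − 1)×1000 = -33.684‰
α − 1 = ε/1000 = 0.0084
f^(α−1) = 0.82^(0.0084) = 0.998334
δ_res = (-33.684 + 1000) × 0.998334 − 1000 = 964.706 − 1000 = -35.29‰

-35.3‰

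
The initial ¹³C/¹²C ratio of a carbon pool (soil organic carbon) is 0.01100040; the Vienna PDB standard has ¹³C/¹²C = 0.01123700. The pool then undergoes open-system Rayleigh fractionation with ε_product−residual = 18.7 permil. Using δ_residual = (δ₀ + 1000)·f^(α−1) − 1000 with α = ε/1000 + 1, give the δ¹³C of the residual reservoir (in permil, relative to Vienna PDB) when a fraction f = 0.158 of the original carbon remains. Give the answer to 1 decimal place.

δ₀ = (0.01100040/0.01123700 − 1)×1000 = (0.978945 − 1)×1000 = -21.055 permil
α − 1 = ε/1000 = 0.0187
f^(α−1) = 0.158^(0.0187) = 0.966084
δ_res = (-21.055 + 1000) × 0.966084 − 1000 = 945.743 − 1000 = -54.26 permil

-54.3 permil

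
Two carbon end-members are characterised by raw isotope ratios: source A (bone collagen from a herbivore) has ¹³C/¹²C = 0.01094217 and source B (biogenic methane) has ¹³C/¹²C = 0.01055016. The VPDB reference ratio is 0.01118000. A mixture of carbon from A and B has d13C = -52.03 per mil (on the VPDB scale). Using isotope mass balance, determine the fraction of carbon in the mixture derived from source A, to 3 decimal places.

δ_A = (0.01094217/0.01118000 − 1)×1000 = (0.978727 − 1)×1000 = -21.273 per mil
δ_B = (0.01055016/0.01118000 − 1)×1000 = (0.943664 − 1)×1000 = -56.336 per mil
f_A = (δ_mix − δ_B)/(δ_A − δ_B) = (-52.03 − (-56.336))/(-21.273 − (-56.336))
f_A = 4.306 / 35.064 = 0.1228

0.123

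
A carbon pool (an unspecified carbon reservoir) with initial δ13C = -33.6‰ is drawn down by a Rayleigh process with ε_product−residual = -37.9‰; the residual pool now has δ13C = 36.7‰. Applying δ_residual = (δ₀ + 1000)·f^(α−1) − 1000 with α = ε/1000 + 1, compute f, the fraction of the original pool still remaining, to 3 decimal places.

α − 1 = ε/1000 = -0.0379
(δ_res + 1000)/(δ₀ + 1000) = (36.7 + 1000)/(-33.6 + 1000) = 1036.7/966.4 = 1.072744
f = 1.072744^(1/-0.0379) = exp(ln(1.072744)/-0.0379) = exp(0.07022/-0.0379)
f = exp(-1.8528) = 0.1568

0.157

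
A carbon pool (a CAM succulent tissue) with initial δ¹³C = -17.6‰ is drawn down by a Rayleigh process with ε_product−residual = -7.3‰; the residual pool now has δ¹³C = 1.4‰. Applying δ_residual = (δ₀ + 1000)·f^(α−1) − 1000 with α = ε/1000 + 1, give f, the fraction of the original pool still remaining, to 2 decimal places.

α − 1 = ε/1000 = -0.0073
(δ_res + 1000)/(δ₀ + 1000) = (1.4 + 1000)/(-17.6 + 1000) = 1001.4/982.4 = 1.019340
f = 1.019340^(1/-0.0073) = exp(ln(1.019340)/-0.0073) = exp(0.01916/-0.0073)
f = exp(-2.6241) = 0.0725

0.07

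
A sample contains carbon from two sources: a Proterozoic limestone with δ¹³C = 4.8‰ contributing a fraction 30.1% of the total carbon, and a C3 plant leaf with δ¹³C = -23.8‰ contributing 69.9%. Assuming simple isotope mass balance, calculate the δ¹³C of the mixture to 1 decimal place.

-15.2‰

δ_mix = f_A·δ_A + f_B·δ_B
δ_mix = 0.301 × (4.8) + 0.699 × (-23.8)
δ_mix = 1.44 + -16.64 = -15.19‰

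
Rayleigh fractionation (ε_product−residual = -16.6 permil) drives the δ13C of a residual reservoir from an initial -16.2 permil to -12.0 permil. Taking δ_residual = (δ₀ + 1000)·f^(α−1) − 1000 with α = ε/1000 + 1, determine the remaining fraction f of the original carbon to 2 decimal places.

α − 1 = ε/1000 = -0.0166
(δ_res + 1000)/(δ₀ + 1000) = (-12.0 + 1000)/(-16.2 + 1000) = 988.0/983.8 = 1.004269
f = 1.004269^(1/-0.0166) = exp(ln(1.004269)/-0.0166) = exp(0.00426/-0.0166)
f = exp(-0.2566) = 0.7737

0.77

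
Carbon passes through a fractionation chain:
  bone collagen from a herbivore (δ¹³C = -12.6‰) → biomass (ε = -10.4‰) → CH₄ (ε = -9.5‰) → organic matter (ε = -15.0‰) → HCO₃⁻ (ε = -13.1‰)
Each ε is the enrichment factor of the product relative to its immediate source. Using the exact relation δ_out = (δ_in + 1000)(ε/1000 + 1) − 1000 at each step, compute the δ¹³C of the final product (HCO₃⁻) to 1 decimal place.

-59.2‰

step 1: δ = (-12.60 + 1000)·(-10.4/1000 + 1) − 1000 = -22.87‰
step 2: δ = (-22.87 + 1000)·(-9.5/1000 + 1) − 1000 = -32.15‰
step 3: δ = (-32.15 + 1000)·(-15.0/1000 + 1) − 1000 = -46.67‰
step 4: δ = (-46.67 + 1000)·(-13.1/1000 + 1) − 1000 = -59.16‰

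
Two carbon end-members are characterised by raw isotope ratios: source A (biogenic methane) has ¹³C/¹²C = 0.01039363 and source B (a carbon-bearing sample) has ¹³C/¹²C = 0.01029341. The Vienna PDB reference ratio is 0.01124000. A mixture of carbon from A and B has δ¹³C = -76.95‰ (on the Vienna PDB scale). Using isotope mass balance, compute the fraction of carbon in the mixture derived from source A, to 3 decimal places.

δ_A = (0.01039363/0.01124000 − 1)×1000 = (0.924700 − 1)×1000 = -75.300‰
δ_B = (0.01029341/0.01124000 − 1)×1000 = (0.915784 − 1)×1000 = -84.216‰
f_A = (δ_mix − δ_B)/(δ_A − δ_B) = (-76.95 − (-84.216))/(-75.300 − (-84.216))
f_A = 7.266 / 8.916 = 0.8149

0.815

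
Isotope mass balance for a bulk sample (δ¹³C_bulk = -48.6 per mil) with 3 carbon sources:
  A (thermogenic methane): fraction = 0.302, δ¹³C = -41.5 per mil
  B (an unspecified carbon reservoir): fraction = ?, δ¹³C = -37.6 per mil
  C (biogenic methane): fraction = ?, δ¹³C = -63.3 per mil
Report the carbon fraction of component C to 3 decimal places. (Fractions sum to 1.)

0.382

Let f_C and f_B be the unknown fractions; fractions sum to 1 so f_C + f_B = 0.698.
Mass balance: Σ fᵢ·δᵢ = δ_bulk ⇒ f_C·(-63.3) + f_B·(-37.6) = -48.6 − (-12.533) = -36.067
Substitute f_B = 0.698 − f_C:
f_C·(-63.3 − -37.6) = -36.067 − 0.698×(-37.6) = -9.822
f_C = -9.822 / -25.7 = 0.3822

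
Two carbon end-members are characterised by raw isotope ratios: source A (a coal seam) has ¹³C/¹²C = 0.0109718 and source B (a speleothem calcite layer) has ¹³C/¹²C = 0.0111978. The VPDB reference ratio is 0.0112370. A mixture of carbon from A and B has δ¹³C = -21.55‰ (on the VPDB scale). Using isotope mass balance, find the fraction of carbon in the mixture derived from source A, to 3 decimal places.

δ_A = (0.0109718/0.0112370 − 1)×1000 = (0.976399 − 1)×1000 = -23.601‰
δ_B = (0.0111978/0.0112370 − 1)×1000 = (0.996512 − 1)×1000 = -3.488‰
f_A = (δ_mix − δ_B)/(δ_A − δ_B) = (-21.55 − (-3.488))/(-23.601 − (-3.488))
f_A = -18.062 / -20.112 = 0.8980

0.898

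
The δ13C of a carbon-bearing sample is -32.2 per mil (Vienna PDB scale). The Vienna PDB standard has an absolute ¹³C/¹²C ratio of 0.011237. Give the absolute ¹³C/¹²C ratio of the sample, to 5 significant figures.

0.010875

R_sample = R_standard × (δ13C/1000 + 1)
R_sample = 0.011237 × (-32.2/1000 + 1) = 0.011237 × 0.967800
R_sample = 0.0108752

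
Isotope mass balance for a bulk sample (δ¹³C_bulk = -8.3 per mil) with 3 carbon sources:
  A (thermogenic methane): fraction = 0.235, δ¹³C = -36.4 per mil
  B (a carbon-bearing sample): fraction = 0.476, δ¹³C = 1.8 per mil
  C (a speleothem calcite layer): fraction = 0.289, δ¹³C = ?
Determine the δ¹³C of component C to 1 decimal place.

-2.1 per mil

Isotope mass balance: δ_bulk = Σ fᵢ·δᵢ.
-8.3 = 0.235×(-36.4) + 0.476×(1.8) + 0.289×δ_C
0.289·δ_C = -8.3 − (-7.697) = -0.603
δ_C = -0.603 / 0.289 = -2.09 per mil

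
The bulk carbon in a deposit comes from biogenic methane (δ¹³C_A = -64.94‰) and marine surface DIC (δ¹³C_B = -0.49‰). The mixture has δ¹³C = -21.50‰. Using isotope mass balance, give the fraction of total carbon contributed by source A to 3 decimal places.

δ_mix = f_A·δ_A + (1 − f_A)·δ_B  ⇒  f_A = (δ_mix − δ_B)/(δ_A − δ_B)
f_A = (-21.50 − (-0.49)) / (-64.94 − (-0.49))
f_A = -21.01 / -64.45 = 0.3260

0.326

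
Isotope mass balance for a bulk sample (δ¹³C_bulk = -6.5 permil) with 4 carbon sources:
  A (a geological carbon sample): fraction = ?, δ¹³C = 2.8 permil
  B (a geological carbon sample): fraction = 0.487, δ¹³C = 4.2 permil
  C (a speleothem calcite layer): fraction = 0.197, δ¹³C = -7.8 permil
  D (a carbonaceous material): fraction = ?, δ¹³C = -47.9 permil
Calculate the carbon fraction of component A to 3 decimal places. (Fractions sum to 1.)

0.160

Let f_A and f_D be the unknown fractions; fractions sum to 1 so f_A + f_D = 0.316.
Mass balance: Σ fᵢ·δᵢ = δ_bulk ⇒ f_A·(2.8) + f_D·(-47.9) = -6.5 − (0.509) = -7.009
Substitute f_D = 0.316 − f_A:
f_A·(2.8 − -47.9) = -7.009 − 0.316×(-47.9) = 8.128
f_A = 8.128 / 50.7 = 0.1603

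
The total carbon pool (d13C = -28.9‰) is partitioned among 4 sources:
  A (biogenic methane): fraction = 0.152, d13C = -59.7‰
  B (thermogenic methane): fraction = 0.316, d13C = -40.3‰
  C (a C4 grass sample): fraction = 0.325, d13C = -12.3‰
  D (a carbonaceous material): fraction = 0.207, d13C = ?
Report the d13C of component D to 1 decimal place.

-14.9‰

Isotope mass balance: δ_bulk = Σ fᵢ·δᵢ.
-28.9 = 0.152×(-59.7) + 0.316×(-40.3) + 0.325×(-12.3) + 0.207×δ_D
0.207·δ_D = -28.9 − (-25.807) = -3.093
δ_D = -3.093 / 0.207 = -14.94‰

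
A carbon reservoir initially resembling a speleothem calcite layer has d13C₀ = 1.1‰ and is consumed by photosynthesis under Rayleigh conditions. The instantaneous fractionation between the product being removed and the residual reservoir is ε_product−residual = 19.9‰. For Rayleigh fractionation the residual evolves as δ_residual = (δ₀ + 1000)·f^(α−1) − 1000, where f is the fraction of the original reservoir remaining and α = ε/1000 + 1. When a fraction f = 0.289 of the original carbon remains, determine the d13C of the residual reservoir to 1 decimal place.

Rayleigh residual: δ_res = (δ₀ + 1000)·f^(α−1) − 1000
α = ε/1000 + 1 = 1.01990, so α − 1 = 0.01990
f^(α−1) = 0.289^(0.01990) = 0.975600
δ_res = (1.1 + 1000) × 0.975600 − 1000 = 976.673 − 1000 = -23.33‰

-23.3‰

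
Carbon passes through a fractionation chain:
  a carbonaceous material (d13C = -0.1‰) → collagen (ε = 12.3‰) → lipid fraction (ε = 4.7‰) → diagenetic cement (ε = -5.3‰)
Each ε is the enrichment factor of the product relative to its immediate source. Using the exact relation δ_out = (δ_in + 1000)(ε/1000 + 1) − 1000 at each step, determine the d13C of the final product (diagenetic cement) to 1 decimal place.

11.6‰

step 1: δ = (-0.10 + 1000)·(12.3/1000 + 1) − 1000 = 12.20‰
step 2: δ = (12.20 + 1000)·(4.7/1000 + 1) − 1000 = 16.96‰
step 3: δ = (16.96 + 1000)·(-5.3/1000 + 1) − 1000 = 11.57‰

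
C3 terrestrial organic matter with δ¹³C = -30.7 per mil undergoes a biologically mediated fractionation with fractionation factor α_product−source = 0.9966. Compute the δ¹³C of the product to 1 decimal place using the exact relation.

-34.0 per mil

δ_product = (δ_source + 1000)·α − 1000
δ_product = (-30.7 + 1000) × 0.9966 − 1000
δ_product = 966.004 − 1000 = -34.00 per mil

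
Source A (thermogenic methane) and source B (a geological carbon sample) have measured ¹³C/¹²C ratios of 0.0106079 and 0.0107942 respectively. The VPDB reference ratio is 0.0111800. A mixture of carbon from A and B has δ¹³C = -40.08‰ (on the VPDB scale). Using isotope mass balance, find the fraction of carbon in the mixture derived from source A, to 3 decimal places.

δ_A = (0.0106079/0.0111800 − 1)×1000 = (0.948828 − 1)×1000 = -51.172‰
δ_B = (0.0107942/0.0111800 − 1)×1000 = (0.965492 − 1)×1000 = -34.508‰
f_A = (δ_mix − δ_B)/(δ_A − δ_B) = (-40.08 − (-34.508))/(-51.172 − (-34.508))
f_A = -5.572 / -16.664 = 0.3344

0.334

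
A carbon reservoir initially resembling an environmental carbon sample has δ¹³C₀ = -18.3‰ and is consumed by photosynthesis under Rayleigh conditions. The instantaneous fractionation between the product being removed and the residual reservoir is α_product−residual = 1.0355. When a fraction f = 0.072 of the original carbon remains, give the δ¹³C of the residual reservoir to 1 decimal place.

Rayleigh residual: δ_res = (δ₀ + 1000)·f^(α−1) − 1000
α − 1 = 0.03550
f^(α−1) = 0.072^(0.03550) = 0.910826
δ_res = (-18.3 + 1000) × 0.910826 − 1000 = 894.158 − 1000 = -105.84‰

-105.8‰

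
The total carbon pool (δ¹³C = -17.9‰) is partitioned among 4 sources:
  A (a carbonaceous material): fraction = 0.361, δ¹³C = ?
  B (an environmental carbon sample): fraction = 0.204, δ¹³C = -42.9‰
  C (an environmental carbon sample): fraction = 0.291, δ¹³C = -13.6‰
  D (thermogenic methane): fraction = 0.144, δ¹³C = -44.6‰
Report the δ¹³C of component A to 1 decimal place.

Isotope mass balance: δ_bulk = Σ fᵢ·δᵢ.
-17.9 = 0.361×δ_A + 0.204×(-42.9) + 0.291×(-13.6) + 0.144×(-44.6)
0.361·δ_A = -17.9 − (-19.132) = 1.232
δ_A = 1.232 / 0.361 = 3.41‰

3.4‰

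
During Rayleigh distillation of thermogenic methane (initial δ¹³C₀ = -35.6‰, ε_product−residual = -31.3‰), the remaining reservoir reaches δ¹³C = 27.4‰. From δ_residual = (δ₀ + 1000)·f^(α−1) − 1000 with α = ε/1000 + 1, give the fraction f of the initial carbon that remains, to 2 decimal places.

0.13

α − 1 = ε/1000 = -0.0313
(δ_res + 1000)/(δ₀ + 1000) = (27.4 + 1000)/(-35.6 + 1000) = 1027.4/964.4 = 1.065326
f = 1.065326^(1/-0.0313) = exp(ln(1.065326)/-0.0313) = exp(0.06328/-0.0313)
f = exp(-2.0217) = 0.1324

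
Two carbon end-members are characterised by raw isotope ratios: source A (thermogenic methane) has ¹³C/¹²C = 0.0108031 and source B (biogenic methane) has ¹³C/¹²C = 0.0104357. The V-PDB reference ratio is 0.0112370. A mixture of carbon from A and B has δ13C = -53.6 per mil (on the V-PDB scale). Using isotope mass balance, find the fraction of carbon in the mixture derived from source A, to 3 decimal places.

δ_A = (0.0108031/0.0112370 − 1)×1000 = (0.961386 − 1)×1000 = -38.614 per mil
δ_B = (0.0104357/0.0112370 − 1)×1000 = (0.928691 − 1)×1000 = -71.309 per mil
f_A = (δ_mix − δ_B)/(δ_A − δ_B) = (-53.6 − (-71.309))/(-38.614 − (-71.309))
f_A = 17.709 / 32.696 = 0.5416

0.542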